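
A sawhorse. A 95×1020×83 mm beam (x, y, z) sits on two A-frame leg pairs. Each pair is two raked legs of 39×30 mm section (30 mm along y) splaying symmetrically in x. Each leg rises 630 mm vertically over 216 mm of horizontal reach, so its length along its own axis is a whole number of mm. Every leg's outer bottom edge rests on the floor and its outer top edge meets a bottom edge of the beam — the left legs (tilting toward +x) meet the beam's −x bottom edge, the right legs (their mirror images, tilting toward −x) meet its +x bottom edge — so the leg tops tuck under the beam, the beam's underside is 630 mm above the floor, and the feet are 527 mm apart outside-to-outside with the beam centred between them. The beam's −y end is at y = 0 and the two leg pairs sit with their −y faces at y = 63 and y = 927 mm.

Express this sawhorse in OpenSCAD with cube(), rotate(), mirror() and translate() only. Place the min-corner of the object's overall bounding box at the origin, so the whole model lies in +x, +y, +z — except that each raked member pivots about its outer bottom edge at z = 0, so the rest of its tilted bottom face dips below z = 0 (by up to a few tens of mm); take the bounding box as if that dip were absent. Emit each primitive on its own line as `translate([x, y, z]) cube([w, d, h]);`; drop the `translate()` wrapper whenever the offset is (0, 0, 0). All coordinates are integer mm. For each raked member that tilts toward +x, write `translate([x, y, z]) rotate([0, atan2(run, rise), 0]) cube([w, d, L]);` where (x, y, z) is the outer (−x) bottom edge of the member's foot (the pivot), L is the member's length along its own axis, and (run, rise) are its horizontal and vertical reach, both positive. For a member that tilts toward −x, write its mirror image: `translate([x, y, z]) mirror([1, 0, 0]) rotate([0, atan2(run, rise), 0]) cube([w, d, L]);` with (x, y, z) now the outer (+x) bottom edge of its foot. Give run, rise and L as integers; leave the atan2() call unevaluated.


translate([216, 0, 630]) cube([95, 1020, 83]);
translate([0, 63, 0]) rotate([0, atan2(216, 630), 0]) cube([39, 30, 666]);
translate([527, 63, 0]) mirror([1, 0, 0]) rotate([0, atan2(216, 630), 0]) cube([39, 30, 666]);
translate([0, 927, 0]) rotate([0, atan2(216, 630), 0]) cube([39, 30, 666]);
translate([527, 927, 0]) mirror([1, 0, 0]) rotate([0, atan2(216, 630), 0]) cube([39, 30, 666]);


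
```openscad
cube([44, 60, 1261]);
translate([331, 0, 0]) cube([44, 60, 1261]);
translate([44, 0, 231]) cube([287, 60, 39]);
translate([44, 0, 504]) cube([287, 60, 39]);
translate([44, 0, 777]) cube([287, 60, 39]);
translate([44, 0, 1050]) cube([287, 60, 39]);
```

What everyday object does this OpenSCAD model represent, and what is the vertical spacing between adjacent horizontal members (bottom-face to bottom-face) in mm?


A ladder. The rung spacing is 273 mm.

Two tall 44×60 posts with 4 short bars between them — a ladder. Adjacent rungs sit at z = 231 and z = 504, so the spacing is 504 − 231 = 273 mm.


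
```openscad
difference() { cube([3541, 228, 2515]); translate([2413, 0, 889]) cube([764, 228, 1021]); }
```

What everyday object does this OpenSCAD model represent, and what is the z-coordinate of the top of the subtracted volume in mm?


A wall with a window opening. The window head height is 1910 mm.

A wall with a rectangular opening subtracted — a window. Sill at z = 889, opening 1021 mm tall, so the head is at 889 + 1021 = 1910 mm.


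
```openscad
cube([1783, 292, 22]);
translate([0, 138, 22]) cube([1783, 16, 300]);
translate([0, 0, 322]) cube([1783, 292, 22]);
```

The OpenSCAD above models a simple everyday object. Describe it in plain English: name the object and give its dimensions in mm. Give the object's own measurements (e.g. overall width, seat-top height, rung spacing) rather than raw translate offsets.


An I-beam lying along x, 1783 mm long. Overall section height 344 mm. Two flanges 292 mm wide (y) and 22 mm thick, one on the floor and one at the top; a web 16 mm thick runs between them, centred on the flange width.


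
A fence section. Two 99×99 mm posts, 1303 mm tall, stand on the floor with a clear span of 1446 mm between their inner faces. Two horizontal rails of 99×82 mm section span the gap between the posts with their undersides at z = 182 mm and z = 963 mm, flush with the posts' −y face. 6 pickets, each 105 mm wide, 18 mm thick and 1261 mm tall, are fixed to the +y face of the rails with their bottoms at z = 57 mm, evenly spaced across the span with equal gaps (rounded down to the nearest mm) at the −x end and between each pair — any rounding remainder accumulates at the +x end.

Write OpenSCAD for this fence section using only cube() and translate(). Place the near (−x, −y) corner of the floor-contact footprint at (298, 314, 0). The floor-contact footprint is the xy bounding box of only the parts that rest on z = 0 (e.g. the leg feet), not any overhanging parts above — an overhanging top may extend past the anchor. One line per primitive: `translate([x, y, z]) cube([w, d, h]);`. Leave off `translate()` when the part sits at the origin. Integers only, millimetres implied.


translate([298, 314, 0]) cube([99, 99, 1303]);
translate([1843, 314, 0]) cube([99, 99, 1303]);
translate([397, 314, 182]) cube([1446, 99, 82]);
translate([397, 314, 963]) cube([1446, 99, 82]);
translate([513, 413, 57]) cube([105, 18, 1261]);
translate([734, 413, 57]) cube([105, 18, 1261]);
translate([955, 413, 57]) cube([105, 18, 1261]);
translate([1176, 413, 57]) cube([105, 18, 1261]);
translate([1397, 413, 57]) cube([105, 18, 1261]);
translate([1618, 413, 57]) cube([105, 18, 1261]);


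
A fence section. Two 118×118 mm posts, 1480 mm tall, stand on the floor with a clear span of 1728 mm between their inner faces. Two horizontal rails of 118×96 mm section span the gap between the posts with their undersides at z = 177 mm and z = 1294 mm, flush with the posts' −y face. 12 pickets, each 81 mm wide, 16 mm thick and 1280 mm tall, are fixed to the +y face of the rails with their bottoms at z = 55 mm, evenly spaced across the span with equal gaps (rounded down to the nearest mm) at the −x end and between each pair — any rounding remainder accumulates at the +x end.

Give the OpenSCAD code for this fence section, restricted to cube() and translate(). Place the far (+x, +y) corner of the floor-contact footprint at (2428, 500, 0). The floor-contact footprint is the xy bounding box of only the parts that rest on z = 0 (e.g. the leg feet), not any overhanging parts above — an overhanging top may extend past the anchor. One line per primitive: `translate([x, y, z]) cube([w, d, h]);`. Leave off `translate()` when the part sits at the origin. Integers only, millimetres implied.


translate([464, 382, 0]) cube([118, 118, 1480]);
translate([2310, 382, 0]) cube([118, 118, 1480]);
translate([582, 382, 177]) cube([1728, 118, 96]);
translate([582, 382, 1294]) cube([1728, 118, 96]);
translate([640, 500, 55]) cube([81, 16, 1280]);
translate([779, 500, 55]) cube([81, 16, 1280]);
translate([918, 500, 55]) cube([81, 16, 1280]);
translate([1057, 500, 55]) cube([81, 16, 1280]);
translate([1196, 500, 55]) cube([81, 16, 1280]);
translate([1335, 500, 55]) cube([81, 16, 1280]);
translate([1474, 500, 55]) cube([81, 16, 1280]);
translate([1613, 500, 55]) cube([81, 16, 1280]);
translate([1752, 500, 55]) cube([81, 16, 1280]);
translate([1891, 500, 55]) cube([81, 16, 1280]);
translate([2030, 500, 55]) cube([81, 16, 1280]);
translate([2169, 500, 55]) cube([81, 16, 1280]);


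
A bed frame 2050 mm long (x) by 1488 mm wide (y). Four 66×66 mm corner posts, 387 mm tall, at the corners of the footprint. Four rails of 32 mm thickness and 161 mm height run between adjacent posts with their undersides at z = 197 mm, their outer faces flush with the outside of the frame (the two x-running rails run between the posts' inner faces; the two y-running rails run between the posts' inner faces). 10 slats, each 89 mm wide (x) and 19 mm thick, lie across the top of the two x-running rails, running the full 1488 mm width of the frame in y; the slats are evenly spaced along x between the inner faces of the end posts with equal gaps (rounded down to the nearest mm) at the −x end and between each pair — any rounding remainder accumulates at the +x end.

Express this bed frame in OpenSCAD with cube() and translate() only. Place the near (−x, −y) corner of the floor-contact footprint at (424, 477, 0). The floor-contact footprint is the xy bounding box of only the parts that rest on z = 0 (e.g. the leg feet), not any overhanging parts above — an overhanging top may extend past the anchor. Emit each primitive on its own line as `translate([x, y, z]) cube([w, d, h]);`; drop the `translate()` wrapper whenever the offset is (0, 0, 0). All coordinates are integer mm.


// slat z = rail_z + rail_h = 197 + 161 = 358
// slat gap = ⌊(1918 − 10·89) / 11⌋ = 93
translate([424, 477, 0]) cube([66, 66, 387]);
translate([424, 1899, 0]) cube([66, 66, 387]);
translate([2408, 477, 0]) cube([66, 66, 387]);
translate([2408, 1899, 0]) cube([66, 66, 387]);
translate([490, 477, 197]) cube([1918, 32, 161]);
translate([490, 1933, 197]) cube([1918, 32, 161]);
translate([424, 543, 197]) cube([32, 1356, 161]);
translate([2442, 543, 197]) cube([32, 1356, 161]);
translate([583, 477, 358]) cube([89, 1488, 19]);
translate([765, 477, 358]) cube([89, 1488, 19]);
translate([947, 477, 358]) cube([89, 1488, 19]);
translate([1129, 477, 358]) cube([89, 1488, 19]);
translate([1311, 477, 358]) cube([89, 1488, 19]);
translate([1493, 477, 358]) cube([89, 1488, 19]);
translate([1675, 477, 358]) cube([89, 1488, 19]);
translate([1857, 477, 358]) cube([89, 1488, 19]);
translate([2039, 477, 358]) cube([89, 1488, 19]);
translate([2221, 477, 358]) cube([89, 1488, 19]);


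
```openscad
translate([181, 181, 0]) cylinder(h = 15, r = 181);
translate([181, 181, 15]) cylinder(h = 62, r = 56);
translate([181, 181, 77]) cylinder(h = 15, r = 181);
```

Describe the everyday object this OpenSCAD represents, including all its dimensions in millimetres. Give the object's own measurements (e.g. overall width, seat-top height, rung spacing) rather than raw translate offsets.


A spool: two coaxial disc flanges of radius 181 mm and thickness 15 mm, joined by a core cylinder of radius 56 mm and height 62 mm. The lower flange rests on z = 0 and the three cylinders share a vertical axis.


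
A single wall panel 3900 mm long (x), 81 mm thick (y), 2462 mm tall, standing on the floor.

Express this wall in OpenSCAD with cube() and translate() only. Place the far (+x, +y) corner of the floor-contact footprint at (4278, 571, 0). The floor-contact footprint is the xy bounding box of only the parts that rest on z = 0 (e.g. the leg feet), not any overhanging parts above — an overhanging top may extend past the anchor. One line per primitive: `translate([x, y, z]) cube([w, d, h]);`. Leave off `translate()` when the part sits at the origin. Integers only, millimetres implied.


translate([378, 490, 0]) cube([3900, 81, 2462]);


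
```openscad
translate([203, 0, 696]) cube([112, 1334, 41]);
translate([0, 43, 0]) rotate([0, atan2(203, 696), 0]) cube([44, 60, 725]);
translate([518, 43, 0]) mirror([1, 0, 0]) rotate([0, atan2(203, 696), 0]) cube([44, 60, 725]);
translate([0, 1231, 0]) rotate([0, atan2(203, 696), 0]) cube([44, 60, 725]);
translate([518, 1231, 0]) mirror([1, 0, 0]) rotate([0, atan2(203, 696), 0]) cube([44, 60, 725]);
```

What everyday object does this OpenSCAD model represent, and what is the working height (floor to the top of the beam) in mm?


A sawhorse. The overall height is 737 mm.

A beam across two mirrored pairs of raked legs — a sawhorse. The beam's underside is at z = 696 (matching the legs' vertical rise in atan2(203, 696)) and the beam is 41 mm tall, so its top is at 696 + 41 = 737 mm. The raked legs top out at the beam's underside, so that is the highest point.


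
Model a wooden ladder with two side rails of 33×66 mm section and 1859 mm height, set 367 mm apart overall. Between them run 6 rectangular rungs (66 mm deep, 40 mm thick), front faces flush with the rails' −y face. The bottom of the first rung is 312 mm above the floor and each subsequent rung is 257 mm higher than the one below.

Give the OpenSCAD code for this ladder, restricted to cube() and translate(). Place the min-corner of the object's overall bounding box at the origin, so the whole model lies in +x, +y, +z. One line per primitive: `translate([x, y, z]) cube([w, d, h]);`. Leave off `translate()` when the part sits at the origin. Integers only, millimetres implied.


cube([33, 66, 1859]);
translate([334, 0, 0]) cube([33, 66, 1859]);
translate([33, 0, 312]) cube([301, 66, 40]);
translate([33, 0, 569]) cube([301, 66, 40]);
translate([33, 0, 826]) cube([301, 66, 40]);
translate([33, 0, 1083]) cube([301, 66, 40]);
translate([33, 0, 1340]) cube([301, 66, 40]);
translate([33, 0, 1597]) cube([301, 66, 40]);


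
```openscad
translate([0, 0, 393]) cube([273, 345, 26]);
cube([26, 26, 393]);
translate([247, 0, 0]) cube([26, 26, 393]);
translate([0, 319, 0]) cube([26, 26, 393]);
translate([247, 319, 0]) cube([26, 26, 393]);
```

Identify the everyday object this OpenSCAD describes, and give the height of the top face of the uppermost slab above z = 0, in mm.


A stool. The seat height is 419 mm.

A 273×345×26 slab at z = 393 on four corner posts — a stool. The seat top is 393 + 26 = 419 mm.


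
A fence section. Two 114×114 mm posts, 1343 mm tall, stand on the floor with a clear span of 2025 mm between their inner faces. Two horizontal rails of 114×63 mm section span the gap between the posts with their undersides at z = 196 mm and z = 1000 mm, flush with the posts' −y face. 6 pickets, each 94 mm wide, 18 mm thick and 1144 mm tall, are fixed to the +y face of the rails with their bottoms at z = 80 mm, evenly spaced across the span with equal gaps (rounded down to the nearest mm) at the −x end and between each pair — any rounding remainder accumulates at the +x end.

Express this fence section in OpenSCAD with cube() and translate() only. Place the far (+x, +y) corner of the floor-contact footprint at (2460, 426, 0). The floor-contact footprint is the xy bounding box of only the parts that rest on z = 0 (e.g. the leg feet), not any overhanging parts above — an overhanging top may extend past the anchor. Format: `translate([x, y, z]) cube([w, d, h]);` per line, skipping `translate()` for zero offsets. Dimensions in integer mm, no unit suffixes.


translate([207, 312, 0]) cube([114, 114, 1343]);
translate([2346, 312, 0]) cube([114, 114, 1343]);
translate([321, 312, 196]) cube([2025, 114, 63]);
translate([321, 312, 1000]) cube([2025, 114, 63]);
translate([529, 426, 80]) cube([94, 18, 1144]);
translate([831, 426, 80]) cube([94, 18, 1144]);
translate([1133, 426, 80]) cube([94, 18, 1144]);
translate([1435, 426, 80]) cube([94, 18, 1144]);
translate([1737, 426, 80]) cube([94, 18, 1144]);
translate([2039, 426, 80]) cube([94, 18, 1144]);


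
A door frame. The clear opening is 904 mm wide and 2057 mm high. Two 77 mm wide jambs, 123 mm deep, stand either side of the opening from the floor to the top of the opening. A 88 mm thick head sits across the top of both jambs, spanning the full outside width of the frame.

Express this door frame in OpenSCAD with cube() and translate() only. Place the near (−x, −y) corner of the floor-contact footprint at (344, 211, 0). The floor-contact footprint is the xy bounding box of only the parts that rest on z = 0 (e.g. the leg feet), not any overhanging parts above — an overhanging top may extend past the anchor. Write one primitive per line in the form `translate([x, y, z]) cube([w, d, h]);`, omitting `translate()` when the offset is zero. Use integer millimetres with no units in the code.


translate([344, 211, 0]) cube([77, 123, 2057]);
translate([1325, 211, 0]) cube([77, 123, 2057]);
translate([344, 211, 2057]) cube([1058, 123, 88]);


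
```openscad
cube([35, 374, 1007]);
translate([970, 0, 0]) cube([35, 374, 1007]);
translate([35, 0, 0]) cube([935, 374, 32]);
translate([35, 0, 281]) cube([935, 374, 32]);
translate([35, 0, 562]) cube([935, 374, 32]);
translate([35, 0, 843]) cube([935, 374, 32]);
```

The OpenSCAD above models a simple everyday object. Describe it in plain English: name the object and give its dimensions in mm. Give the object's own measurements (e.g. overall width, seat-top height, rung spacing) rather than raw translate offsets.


An open bookshelf. Two side panels, each 35 mm thick, 374 mm deep and 1007 mm tall, stand 1005 mm apart (outside-to-outside). Between them sit 4 shelves, each 32 mm thick and 374 mm deep, spanning the full gap between the sides. The bottom shelf rests on the floor (its underside at z = 0) and the clear gap between one shelf's top and the next shelf's underside is 249 mm.


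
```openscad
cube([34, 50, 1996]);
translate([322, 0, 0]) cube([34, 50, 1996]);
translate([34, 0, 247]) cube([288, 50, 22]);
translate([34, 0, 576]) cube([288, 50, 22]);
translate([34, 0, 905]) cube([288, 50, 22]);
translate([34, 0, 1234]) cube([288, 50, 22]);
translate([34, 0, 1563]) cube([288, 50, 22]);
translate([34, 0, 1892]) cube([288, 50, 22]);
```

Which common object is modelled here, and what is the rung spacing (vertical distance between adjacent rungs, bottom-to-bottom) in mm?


A ladder. The rung spacing is 329 mm.

Two tall 34×50 posts with 6 short bars between them — a ladder. Adjacent rungs sit at z = 247 and z = 576, so the spacing is 576 − 247 = 329 mm.


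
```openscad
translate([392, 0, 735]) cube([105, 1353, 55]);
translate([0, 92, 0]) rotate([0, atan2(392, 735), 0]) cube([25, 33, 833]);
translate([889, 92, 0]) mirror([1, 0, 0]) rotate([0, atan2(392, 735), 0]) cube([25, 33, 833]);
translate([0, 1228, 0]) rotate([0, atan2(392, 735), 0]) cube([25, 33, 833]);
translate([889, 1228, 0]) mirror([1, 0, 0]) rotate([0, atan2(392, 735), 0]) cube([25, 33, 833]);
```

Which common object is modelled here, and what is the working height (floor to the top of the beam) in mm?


A sawhorse. The overall height is 790 mm.

A beam across two mirrored pairs of raked legs — a sawhorse. The beam's underside is at z = 735 (matching the legs' vertical rise in atan2(392, 735)) and the beam is 55 mm tall, so its top is at 735 + 55 = 790 mm. The raked legs top out at the beam's underside, so that is the highest point.


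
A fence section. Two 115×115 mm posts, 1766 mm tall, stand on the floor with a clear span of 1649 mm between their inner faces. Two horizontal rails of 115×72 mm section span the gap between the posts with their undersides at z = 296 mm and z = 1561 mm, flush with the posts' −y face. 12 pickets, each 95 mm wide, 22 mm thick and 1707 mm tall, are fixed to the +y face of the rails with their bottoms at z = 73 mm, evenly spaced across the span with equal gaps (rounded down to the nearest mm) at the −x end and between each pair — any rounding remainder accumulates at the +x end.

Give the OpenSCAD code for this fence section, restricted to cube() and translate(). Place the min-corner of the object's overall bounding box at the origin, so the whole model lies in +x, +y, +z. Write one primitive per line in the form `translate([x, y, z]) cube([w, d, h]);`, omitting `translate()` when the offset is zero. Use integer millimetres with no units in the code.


cube([115, 115, 1766]);
translate([1764, 0, 0]) cube([115, 115, 1766]);
translate([115, 0, 296]) cube([1649, 115, 72]);
translate([115, 0, 1561]) cube([1649, 115, 72]);
translate([154, 115, 73]) cube([95, 22, 1707]);
translate([288, 115, 73]) cube([95, 22, 1707]);
translate([422, 115, 73]) cube([95, 22, 1707]);
translate([556, 115, 73]) cube([95, 22, 1707]);
translate([690, 115, 73]) cube([95, 22, 1707]);
translate([824, 115, 73]) cube([95, 22, 1707]);
translate([958, 115, 73]) cube([95, 22, 1707]);
translate([1092, 115, 73]) cube([95, 22, 1707]);
translate([1226, 115, 73]) cube([95, 22, 1707]);
translate([1360, 115, 73]) cube([95, 22, 1707]);
translate([1494, 115, 73]) cube([95, 22, 1707]);
translate([1628, 115, 73]) cube([95, 22, 1707]);


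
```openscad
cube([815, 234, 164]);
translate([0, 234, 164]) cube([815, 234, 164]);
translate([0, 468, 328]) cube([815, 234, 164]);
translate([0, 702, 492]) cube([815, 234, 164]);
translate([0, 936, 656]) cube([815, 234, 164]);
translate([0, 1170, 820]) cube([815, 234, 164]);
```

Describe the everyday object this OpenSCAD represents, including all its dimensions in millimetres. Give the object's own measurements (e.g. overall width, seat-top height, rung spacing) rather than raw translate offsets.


A straight staircase of 6 solid steps. Each step is 815 mm wide (x), 234 mm deep (y, the going) and 164 mm tall (the rise). The first step rests on the floor; each subsequent step sits one going further in +y and one rise higher in +z, directly behind and above the previous step with no overlap.


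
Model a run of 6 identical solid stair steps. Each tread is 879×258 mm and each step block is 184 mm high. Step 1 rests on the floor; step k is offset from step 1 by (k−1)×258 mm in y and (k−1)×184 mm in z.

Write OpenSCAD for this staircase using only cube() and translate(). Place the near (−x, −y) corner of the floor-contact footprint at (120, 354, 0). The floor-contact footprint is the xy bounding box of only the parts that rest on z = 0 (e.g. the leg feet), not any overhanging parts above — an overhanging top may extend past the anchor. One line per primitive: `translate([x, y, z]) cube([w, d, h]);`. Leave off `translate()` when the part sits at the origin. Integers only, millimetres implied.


translate([120, 354, 0]) cube([879, 258, 184]);
translate([120, 612, 184]) cube([879, 258, 184]);
translate([120, 870, 368]) cube([879, 258, 184]);
translate([120, 1128, 552]) cube([879, 258, 184]);
translate([120, 1386, 736]) cube([879, 258, 184]);
translate([120, 1644, 920]) cube([879, 258, 184]);


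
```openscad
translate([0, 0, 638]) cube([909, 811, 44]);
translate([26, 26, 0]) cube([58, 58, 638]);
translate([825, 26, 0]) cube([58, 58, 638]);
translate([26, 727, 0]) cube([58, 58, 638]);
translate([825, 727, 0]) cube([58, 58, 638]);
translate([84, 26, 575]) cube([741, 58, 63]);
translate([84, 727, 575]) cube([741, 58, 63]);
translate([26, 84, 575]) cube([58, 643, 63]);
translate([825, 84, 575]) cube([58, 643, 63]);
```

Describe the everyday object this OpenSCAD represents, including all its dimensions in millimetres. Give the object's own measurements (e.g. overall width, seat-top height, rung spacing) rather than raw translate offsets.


A rectangular dining table. The top is 909×811×44 mm with its upper surface at z = 682 mm. It stands on four 58×58 mm square legs, each inset 26 mm from the nearest pair of top edges, running from the floor to the underside of the top. Four apron rails, 58 mm thick and 63 mm tall, run between adjacent legs with their top edges flush with the underside of the top and their outer faces flush with the legs' outer faces.


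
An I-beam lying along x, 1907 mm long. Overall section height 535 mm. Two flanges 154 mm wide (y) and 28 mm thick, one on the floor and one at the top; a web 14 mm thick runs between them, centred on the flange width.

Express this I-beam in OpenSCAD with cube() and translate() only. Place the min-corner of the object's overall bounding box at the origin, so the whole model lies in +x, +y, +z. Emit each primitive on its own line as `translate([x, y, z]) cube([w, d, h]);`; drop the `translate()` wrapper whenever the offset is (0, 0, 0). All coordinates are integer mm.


cube([1907, 154, 28]);
translate([0, 70, 28]) cube([1907, 14, 479]);
translate([0, 0, 507]) cube([1907, 154, 28]);


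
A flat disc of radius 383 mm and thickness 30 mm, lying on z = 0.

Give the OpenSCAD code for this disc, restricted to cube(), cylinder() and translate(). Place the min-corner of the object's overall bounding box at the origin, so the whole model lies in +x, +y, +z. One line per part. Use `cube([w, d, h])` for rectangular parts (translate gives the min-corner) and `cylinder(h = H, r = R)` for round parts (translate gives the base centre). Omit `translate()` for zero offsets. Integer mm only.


translate([383, 383, 0]) cylinder(h = 30, r = 383);


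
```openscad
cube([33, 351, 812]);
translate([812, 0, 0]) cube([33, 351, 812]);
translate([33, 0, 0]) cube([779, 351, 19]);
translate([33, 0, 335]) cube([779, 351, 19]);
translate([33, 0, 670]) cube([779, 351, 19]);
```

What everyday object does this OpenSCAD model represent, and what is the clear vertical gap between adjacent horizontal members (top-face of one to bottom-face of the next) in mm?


A bookshelf. The clear shelf gap is 316 mm.

Two tall side panels with 3 horizontal boards between them — a bookshelf. The first two shelf undersides are at z = 0 and z = 335; with shelf thickness 19, the clear gap is 335 − 0 − 19 = 316 mm.


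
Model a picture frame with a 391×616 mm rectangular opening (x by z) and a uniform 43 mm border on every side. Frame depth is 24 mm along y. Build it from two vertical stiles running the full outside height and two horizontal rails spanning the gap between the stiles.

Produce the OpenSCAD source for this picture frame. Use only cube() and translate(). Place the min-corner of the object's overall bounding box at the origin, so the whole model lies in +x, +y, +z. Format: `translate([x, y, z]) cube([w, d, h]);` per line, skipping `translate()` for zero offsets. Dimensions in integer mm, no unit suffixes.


cube([43, 24, 702]);
translate([434, 0, 0]) cube([43, 24, 702]);
translate([43, 0, 0]) cube([391, 24, 43]);
translate([43, 0, 659]) cube([391, 24, 43]);


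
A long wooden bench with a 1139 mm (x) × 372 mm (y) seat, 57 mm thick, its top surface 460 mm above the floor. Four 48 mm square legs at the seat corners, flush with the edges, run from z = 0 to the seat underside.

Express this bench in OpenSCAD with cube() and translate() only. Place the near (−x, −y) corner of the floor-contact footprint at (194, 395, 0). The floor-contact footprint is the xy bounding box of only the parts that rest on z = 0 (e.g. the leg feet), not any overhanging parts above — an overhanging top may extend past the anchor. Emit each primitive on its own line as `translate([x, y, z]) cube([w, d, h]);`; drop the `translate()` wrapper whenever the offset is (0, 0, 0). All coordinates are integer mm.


translate([194, 395, 403]) cube([1139, 372, 57]);
translate([194, 395, 0]) cube([48, 48, 403]);
translate([194, 719, 0]) cube([48, 48, 403]);
translate([1285, 395, 0]) cube([48, 48, 403]);
translate([1285, 719, 0]) cube([48, 48, 403]);


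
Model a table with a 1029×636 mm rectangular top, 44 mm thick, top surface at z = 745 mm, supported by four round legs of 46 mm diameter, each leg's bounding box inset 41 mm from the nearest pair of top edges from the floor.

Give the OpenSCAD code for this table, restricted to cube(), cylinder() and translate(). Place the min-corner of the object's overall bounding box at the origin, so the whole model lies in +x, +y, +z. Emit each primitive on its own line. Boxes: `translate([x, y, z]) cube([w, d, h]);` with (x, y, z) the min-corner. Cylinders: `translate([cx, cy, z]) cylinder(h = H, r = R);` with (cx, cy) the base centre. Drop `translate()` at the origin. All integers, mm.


// leg_h = 745 - 44 = 701
translate([0, 0, 701]) cube([1029, 636, 44]);
translate([64, 64, 0]) cylinder(h = 701, r = 23);
translate([965, 64, 0]) cylinder(h = 701, r = 23);
translate([64, 572, 0]) cylinder(h = 701, r = 23);
translate([965, 572, 0]) cylinder(h = 701, r = 23);


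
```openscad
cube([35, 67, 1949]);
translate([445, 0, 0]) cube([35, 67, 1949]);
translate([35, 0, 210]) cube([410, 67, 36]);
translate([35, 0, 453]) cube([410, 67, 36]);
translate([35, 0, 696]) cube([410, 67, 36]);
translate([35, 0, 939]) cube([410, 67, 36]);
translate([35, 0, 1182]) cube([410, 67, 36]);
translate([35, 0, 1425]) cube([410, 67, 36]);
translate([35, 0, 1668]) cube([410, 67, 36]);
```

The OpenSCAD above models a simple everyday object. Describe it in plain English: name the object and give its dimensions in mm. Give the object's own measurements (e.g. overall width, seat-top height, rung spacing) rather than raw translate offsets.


A straight ladder. Two 35×67 mm vertical rails, 1949 mm tall, stand 480 mm apart (outside-to-outside) with their front faces coplanar on the −y side. 7 rungs, each 67 mm deep and 36 mm tall, span between the inner faces of the rails, front faces flush with the rails. The lowest rung's underside is at z = 210 mm and rungs are spaced 243 mm apart (underside to underside).


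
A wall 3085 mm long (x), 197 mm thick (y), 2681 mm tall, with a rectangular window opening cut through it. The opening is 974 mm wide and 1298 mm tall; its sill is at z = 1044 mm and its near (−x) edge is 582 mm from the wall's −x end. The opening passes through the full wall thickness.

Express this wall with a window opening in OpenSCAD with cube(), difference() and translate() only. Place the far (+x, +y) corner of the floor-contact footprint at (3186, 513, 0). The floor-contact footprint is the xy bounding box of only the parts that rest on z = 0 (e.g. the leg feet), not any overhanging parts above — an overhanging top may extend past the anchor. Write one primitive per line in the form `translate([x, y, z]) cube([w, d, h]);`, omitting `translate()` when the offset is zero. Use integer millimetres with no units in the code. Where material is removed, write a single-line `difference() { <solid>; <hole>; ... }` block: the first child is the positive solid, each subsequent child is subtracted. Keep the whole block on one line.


difference() { translate([101, 316, 0]) cube([3085, 197, 2681]); translate([683, 316, 1044]) cube([974, 197, 1298]); }


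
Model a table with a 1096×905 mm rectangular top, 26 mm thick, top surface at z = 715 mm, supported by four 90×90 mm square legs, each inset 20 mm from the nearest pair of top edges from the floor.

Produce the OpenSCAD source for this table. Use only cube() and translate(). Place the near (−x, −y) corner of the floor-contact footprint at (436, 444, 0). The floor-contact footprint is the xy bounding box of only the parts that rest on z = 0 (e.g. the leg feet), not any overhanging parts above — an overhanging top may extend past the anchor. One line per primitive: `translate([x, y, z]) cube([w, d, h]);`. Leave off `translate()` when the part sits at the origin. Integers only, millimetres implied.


translate([416, 424, 689]) cube([1096, 905, 26]);
translate([436, 444, 0]) cube([90, 90, 689]);
translate([1402, 444, 0]) cube([90, 90, 689]);
translate([436, 1219, 0]) cube([90, 90, 689]);
translate([1402, 1219, 0]) cube([90, 90, 689]);


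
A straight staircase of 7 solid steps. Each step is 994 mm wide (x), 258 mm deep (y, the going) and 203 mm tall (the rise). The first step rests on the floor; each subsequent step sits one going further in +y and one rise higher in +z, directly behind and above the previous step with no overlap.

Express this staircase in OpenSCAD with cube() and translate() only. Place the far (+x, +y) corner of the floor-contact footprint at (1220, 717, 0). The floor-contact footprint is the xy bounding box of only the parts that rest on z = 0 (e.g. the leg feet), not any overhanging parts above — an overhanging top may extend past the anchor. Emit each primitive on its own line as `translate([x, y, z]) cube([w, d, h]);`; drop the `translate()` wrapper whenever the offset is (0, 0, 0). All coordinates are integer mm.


translate([226, 459, 0]) cube([994, 258, 203]);
translate([226, 717, 203]) cube([994, 258, 203]);
translate([226, 975, 406]) cube([994, 258, 203]);
translate([226, 1233, 609]) cube([994, 258, 203]);
translate([226, 1491, 812]) cube([994, 258, 203]);
translate([226, 1749, 1015]) cube([994, 258, 203]);
translate([226, 2007, 1218]) cube([994, 258, 203]);


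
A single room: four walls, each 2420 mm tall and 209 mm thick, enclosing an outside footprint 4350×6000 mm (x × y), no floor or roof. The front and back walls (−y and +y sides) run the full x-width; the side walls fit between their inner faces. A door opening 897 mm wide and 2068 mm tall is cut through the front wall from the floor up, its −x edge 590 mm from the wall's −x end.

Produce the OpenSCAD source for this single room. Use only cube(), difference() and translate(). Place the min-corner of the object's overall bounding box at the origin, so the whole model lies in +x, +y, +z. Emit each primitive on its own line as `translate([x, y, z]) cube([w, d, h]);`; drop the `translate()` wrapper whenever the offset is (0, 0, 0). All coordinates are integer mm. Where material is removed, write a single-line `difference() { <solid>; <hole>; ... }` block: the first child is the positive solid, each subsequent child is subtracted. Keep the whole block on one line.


difference() { cube([4350, 209, 2420]); translate([590, 0, 0]) cube([897, 209, 2068]); }
translate([0, 5791, 0]) cube([4350, 209, 2420]);
translate([0, 209, 0]) cube([209, 5582, 2420]);
translate([4141, 209, 0]) cube([209, 5582, 2420]);


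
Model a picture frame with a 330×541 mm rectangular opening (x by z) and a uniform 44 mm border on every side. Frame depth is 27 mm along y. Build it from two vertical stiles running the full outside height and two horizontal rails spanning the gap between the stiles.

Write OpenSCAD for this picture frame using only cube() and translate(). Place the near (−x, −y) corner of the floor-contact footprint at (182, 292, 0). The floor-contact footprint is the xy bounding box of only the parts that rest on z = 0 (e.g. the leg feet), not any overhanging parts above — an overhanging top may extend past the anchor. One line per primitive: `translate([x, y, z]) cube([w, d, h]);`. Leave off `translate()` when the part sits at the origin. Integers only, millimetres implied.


translate([182, 292, 0]) cube([44, 27, 629]);
translate([556, 292, 0]) cube([44, 27, 629]);
translate([226, 292, 0]) cube([330, 27, 44]);
translate([226, 292, 585]) cube([330, 27, 44]);


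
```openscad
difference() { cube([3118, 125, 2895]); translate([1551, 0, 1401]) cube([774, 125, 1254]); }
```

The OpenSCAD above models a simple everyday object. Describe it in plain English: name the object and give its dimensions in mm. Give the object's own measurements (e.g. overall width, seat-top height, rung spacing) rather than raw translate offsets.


A wall 3118 mm long (x), 125 mm thick (y), 2895 mm tall, with a rectangular window opening cut through it. The opening is 774 mm wide and 1254 mm tall; its sill is at z = 1401 mm and its near (−x) edge is 1551 mm from the wall's −x end. The opening passes through the full wall thickness.


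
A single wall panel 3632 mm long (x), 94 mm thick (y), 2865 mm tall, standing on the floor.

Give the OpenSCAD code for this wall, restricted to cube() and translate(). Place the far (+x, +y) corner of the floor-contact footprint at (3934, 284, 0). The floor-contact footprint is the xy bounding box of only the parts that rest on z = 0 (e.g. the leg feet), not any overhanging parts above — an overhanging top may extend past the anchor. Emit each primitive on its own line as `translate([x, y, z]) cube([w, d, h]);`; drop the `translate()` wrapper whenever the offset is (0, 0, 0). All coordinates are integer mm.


translate([302, 190, 0]) cube([3632, 94, 2865]);


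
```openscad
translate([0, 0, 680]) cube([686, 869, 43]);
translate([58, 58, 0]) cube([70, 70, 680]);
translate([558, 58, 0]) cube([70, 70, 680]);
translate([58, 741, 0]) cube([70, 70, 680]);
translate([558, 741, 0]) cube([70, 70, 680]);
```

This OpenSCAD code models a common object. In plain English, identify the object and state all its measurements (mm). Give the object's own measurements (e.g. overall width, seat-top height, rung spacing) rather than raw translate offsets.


A rectangular dining table. The top is 686×869×43 mm with its upper surface at z = 723 mm. It stands on four 70×70 mm square legs, each inset 58 mm from the nearest pair of top edges, running from the floor to the underside of the top.


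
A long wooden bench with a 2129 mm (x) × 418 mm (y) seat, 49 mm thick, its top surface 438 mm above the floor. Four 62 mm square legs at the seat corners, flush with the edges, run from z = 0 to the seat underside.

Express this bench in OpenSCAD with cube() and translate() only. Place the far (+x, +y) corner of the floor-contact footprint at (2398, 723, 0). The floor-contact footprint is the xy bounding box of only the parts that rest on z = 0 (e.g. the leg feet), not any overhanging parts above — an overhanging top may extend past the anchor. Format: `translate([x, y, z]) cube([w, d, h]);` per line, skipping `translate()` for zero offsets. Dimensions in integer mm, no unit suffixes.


translate([269, 305, 389]) cube([2129, 418, 49]);
translate([269, 305, 0]) cube([62, 62, 389]);
translate([269, 661, 0]) cube([62, 62, 389]);
translate([2336, 305, 0]) cube([62, 62, 389]);
translate([2336, 661, 0]) cube([62, 62, 389]);


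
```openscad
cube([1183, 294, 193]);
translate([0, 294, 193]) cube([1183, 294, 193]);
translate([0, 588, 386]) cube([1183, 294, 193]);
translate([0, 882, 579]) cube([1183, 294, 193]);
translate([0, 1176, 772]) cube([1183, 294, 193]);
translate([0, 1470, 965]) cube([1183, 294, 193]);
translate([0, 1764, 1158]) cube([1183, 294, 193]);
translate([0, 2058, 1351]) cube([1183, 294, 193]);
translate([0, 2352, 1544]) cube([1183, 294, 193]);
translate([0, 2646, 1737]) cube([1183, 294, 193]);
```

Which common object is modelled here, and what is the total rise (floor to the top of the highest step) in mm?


A staircase. The total rise is 1930 mm.

10 identical blocks, each offset up and back from the previous — a staircase. Each step is 193 mm tall and there are 10 of them, so the total rise is 10 × 193 = 1930 mm.


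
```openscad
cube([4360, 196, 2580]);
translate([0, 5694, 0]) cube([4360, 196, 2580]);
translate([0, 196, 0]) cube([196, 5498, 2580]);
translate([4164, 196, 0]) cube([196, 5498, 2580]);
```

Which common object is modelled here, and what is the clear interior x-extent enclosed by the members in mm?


A house (or room) frame. The interior width is 3968 mm.

Four 2580 mm walls enclosing a rectangle with no floor or roof — a room or house frame. Outside width is 4360 mm and wall thickness is 196 mm, so the interior width is 4360 − 2 × 196 = 3968 mm.


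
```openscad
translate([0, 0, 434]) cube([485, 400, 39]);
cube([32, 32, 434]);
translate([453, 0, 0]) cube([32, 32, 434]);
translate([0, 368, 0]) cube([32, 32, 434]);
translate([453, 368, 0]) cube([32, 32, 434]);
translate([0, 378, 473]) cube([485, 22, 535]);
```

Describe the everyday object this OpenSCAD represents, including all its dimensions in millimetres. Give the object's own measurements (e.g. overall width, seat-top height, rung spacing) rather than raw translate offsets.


A chair. The seat is a 485×400×39 mm slab with its top at z = 473 mm, on four 32×32 mm corner legs (flush with the seat edges, standing on z = 0). A flat backrest 22 mm thick, 535 mm tall, spans the full seat width and rises from the seat top along its +y edge, rear face flush with the rear of the seat.


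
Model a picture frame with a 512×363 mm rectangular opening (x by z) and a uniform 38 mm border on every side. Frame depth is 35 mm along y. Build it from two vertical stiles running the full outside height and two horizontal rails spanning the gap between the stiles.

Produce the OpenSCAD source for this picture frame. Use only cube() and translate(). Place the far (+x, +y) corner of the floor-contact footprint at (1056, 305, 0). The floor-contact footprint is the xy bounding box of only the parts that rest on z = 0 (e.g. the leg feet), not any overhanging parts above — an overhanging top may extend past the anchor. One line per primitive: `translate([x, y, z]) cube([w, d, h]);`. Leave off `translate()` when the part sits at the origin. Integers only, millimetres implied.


translate([468, 270, 0]) cube([38, 35, 439]);
translate([1018, 270, 0]) cube([38, 35, 439]);
translate([506, 270, 0]) cube([512, 35, 38]);
translate([506, 270, 401]) cube([512, 35, 38]);
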